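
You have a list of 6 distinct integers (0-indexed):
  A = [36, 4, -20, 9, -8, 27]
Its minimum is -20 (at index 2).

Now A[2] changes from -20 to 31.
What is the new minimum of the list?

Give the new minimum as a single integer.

Old min = -20 (at index 2)
Change: A[2] -20 -> 31
Changed element WAS the min. Need to check: is 31 still <= all others?
  Min of remaining elements: -8
  New min = min(31, -8) = -8

Answer: -8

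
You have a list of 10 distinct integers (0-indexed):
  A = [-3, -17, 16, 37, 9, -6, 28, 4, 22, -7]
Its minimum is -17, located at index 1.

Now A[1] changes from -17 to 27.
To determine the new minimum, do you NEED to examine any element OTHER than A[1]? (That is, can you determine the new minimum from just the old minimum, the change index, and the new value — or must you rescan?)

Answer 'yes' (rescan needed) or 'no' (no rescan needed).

Old min = -17 at index 1
Change at index 1: -17 -> 27
Index 1 WAS the min and new value 27 > old min -17. Must rescan other elements to find the new min.
Needs rescan: yes

Answer: yes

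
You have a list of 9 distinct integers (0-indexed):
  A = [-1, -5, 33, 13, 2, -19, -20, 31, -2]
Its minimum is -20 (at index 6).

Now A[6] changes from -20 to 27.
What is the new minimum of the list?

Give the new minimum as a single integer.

Answer: -19

Derivation:
Old min = -20 (at index 6)
Change: A[6] -20 -> 27
Changed element WAS the min. Need to check: is 27 still <= all others?
  Min of remaining elements: -19
  New min = min(27, -19) = -19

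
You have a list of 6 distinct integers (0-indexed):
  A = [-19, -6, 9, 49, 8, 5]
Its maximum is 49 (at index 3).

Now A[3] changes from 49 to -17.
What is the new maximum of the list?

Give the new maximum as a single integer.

Answer: 9

Derivation:
Old max = 49 (at index 3)
Change: A[3] 49 -> -17
Changed element WAS the max -> may need rescan.
  Max of remaining elements: 9
  New max = max(-17, 9) = 9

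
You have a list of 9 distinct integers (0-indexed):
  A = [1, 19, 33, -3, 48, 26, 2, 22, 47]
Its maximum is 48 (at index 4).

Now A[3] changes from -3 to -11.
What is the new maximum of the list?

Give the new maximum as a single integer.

Old max = 48 (at index 4)
Change: A[3] -3 -> -11
Changed element was NOT the old max.
  New max = max(old_max, new_val) = max(48, -11) = 48

Answer: 48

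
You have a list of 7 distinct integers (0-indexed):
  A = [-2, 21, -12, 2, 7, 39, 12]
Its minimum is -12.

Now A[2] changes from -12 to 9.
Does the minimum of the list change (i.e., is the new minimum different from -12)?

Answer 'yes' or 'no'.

Answer: yes

Derivation:
Old min = -12
Change: A[2] -12 -> 9
Changed element was the min; new min must be rechecked.
New min = -2; changed? yes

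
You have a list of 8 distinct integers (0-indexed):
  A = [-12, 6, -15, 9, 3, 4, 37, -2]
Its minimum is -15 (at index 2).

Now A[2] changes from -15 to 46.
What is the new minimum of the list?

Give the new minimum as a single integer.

Answer: -12

Derivation:
Old min = -15 (at index 2)
Change: A[2] -15 -> 46
Changed element WAS the min. Need to check: is 46 still <= all others?
  Min of remaining elements: -12
  New min = min(46, -12) = -12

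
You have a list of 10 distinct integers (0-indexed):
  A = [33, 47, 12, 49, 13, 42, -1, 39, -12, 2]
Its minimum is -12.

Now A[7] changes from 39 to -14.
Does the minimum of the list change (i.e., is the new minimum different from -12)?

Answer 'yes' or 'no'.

Answer: yes

Derivation:
Old min = -12
Change: A[7] 39 -> -14
Changed element was NOT the min; min changes only if -14 < -12.
New min = -14; changed? yes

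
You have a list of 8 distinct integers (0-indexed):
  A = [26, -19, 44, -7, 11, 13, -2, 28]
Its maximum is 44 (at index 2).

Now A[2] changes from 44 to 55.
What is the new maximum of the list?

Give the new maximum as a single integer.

Answer: 55

Derivation:
Old max = 44 (at index 2)
Change: A[2] 44 -> 55
Changed element WAS the max -> may need rescan.
  Max of remaining elements: 28
  New max = max(55, 28) = 55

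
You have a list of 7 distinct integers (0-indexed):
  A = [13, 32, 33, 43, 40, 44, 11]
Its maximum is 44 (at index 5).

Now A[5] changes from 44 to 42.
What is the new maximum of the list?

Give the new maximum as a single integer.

Answer: 43

Derivation:
Old max = 44 (at index 5)
Change: A[5] 44 -> 42
Changed element WAS the max -> may need rescan.
  Max of remaining elements: 43
  New max = max(42, 43) = 43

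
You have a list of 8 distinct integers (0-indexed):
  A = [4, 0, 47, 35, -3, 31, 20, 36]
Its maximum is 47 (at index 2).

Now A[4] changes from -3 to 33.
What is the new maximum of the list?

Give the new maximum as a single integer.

Old max = 47 (at index 2)
Change: A[4] -3 -> 33
Changed element was NOT the old max.
  New max = max(old_max, new_val) = max(47, 33) = 47

Answer: 47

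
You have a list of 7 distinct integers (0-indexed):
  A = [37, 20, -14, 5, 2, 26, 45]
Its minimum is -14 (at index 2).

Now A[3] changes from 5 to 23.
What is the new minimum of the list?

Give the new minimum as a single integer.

Old min = -14 (at index 2)
Change: A[3] 5 -> 23
Changed element was NOT the old min.
  New min = min(old_min, new_val) = min(-14, 23) = -14

Answer: -14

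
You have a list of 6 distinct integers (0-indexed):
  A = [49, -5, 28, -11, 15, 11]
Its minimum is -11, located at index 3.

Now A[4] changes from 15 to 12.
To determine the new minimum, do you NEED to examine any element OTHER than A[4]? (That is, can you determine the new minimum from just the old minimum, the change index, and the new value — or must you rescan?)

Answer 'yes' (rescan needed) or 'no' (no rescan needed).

Old min = -11 at index 3
Change at index 4: 15 -> 12
Index 4 was NOT the min. New min = min(-11, 12). No rescan of other elements needed.
Needs rescan: no

Answer: no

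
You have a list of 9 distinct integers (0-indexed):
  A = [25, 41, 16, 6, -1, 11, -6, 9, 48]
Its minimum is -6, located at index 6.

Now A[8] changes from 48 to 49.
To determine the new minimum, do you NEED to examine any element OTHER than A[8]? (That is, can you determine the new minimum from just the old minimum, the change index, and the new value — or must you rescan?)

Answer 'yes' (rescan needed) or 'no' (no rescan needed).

Old min = -6 at index 6
Change at index 8: 48 -> 49
Index 8 was NOT the min. New min = min(-6, 49). No rescan of other elements needed.
Needs rescan: no

Answer: no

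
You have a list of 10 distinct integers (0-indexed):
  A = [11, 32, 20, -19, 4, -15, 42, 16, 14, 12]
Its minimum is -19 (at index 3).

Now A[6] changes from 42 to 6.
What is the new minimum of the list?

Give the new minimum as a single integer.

Old min = -19 (at index 3)
Change: A[6] 42 -> 6
Changed element was NOT the old min.
  New min = min(old_min, new_val) = min(-19, 6) = -19

Answer: -19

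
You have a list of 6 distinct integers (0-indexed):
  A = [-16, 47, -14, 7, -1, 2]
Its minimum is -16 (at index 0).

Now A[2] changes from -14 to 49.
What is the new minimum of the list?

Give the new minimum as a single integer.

Answer: -16

Derivation:
Old min = -16 (at index 0)
Change: A[2] -14 -> 49
Changed element was NOT the old min.
  New min = min(old_min, new_val) = min(-16, 49) = -16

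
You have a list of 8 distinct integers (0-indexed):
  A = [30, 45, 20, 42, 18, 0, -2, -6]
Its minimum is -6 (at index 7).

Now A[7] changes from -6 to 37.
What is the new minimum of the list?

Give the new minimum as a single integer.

Old min = -6 (at index 7)
Change: A[7] -6 -> 37
Changed element WAS the min. Need to check: is 37 still <= all others?
  Min of remaining elements: -2
  New min = min(37, -2) = -2

Answer: -2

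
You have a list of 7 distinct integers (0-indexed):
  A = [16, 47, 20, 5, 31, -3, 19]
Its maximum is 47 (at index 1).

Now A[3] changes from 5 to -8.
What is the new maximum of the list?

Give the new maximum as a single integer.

Answer: 47

Derivation:
Old max = 47 (at index 1)
Change: A[3] 5 -> -8
Changed element was NOT the old max.
  New max = max(old_max, new_val) = max(47, -8) = 47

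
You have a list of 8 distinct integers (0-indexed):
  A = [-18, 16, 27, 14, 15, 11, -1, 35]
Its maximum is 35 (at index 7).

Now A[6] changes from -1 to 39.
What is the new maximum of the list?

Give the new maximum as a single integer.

Answer: 39

Derivation:
Old max = 35 (at index 7)
Change: A[6] -1 -> 39
Changed element was NOT the old max.
  New max = max(old_max, new_val) = max(35, 39) = 39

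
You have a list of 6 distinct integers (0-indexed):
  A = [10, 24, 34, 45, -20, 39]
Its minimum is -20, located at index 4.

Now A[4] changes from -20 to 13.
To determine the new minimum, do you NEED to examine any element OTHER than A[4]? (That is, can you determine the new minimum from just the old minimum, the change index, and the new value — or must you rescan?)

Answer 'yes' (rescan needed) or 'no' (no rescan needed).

Old min = -20 at index 4
Change at index 4: -20 -> 13
Index 4 WAS the min and new value 13 > old min -20. Must rescan other elements to find the new min.
Needs rescan: yes

Answer: yes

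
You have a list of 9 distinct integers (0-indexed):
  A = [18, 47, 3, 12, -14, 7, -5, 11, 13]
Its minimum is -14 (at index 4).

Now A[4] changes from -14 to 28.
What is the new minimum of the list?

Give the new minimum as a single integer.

Answer: -5

Derivation:
Old min = -14 (at index 4)
Change: A[4] -14 -> 28
Changed element WAS the min. Need to check: is 28 still <= all others?
  Min of remaining elements: -5
  New min = min(28, -5) = -5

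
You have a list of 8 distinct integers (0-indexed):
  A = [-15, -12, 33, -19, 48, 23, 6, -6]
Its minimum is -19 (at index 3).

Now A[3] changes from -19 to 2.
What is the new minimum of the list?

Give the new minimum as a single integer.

Old min = -19 (at index 3)
Change: A[3] -19 -> 2
Changed element WAS the min. Need to check: is 2 still <= all others?
  Min of remaining elements: -15
  New min = min(2, -15) = -15

Answer: -15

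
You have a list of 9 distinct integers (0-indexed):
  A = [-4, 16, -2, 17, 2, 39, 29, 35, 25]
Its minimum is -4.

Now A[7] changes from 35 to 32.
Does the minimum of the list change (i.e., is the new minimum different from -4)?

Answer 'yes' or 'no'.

Old min = -4
Change: A[7] 35 -> 32
Changed element was NOT the min; min changes only if 32 < -4.
New min = -4; changed? no

Answer: no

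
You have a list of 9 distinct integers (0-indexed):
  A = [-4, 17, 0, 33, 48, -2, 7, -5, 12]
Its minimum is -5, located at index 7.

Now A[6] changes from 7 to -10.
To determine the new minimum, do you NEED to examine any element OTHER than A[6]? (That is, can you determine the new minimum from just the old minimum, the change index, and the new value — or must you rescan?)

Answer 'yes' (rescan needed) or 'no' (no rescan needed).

Answer: no

Derivation:
Old min = -5 at index 7
Change at index 6: 7 -> -10
Index 6 was NOT the min. New min = min(-5, -10). No rescan of other elements needed.
Needs rescan: no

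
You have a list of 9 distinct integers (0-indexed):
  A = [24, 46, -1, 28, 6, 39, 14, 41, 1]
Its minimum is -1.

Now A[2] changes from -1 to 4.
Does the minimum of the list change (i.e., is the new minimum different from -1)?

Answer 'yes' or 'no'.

Answer: yes

Derivation:
Old min = -1
Change: A[2] -1 -> 4
Changed element was the min; new min must be rechecked.
New min = 1; changed? yes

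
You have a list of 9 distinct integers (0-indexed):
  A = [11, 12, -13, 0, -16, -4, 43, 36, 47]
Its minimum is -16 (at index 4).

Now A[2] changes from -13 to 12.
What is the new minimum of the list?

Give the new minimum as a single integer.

Old min = -16 (at index 4)
Change: A[2] -13 -> 12
Changed element was NOT the old min.
  New min = min(old_min, new_val) = min(-16, 12) = -16

Answer: -16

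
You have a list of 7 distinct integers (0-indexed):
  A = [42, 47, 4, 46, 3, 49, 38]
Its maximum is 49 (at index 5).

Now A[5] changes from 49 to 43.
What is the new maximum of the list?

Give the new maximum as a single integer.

Old max = 49 (at index 5)
Change: A[5] 49 -> 43
Changed element WAS the max -> may need rescan.
  Max of remaining elements: 47
  New max = max(43, 47) = 47

Answer: 47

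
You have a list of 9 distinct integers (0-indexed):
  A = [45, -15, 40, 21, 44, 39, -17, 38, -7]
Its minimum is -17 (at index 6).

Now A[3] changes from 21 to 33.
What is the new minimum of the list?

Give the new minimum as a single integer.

Old min = -17 (at index 6)
Change: A[3] 21 -> 33
Changed element was NOT the old min.
  New min = min(old_min, new_val) = min(-17, 33) = -17

Answer: -17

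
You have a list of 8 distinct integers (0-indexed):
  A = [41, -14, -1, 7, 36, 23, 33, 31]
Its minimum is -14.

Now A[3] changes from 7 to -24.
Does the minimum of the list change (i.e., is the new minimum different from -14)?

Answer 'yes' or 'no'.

Old min = -14
Change: A[3] 7 -> -24
Changed element was NOT the min; min changes only if -24 < -14.
New min = -24; changed? yes

Answer: yes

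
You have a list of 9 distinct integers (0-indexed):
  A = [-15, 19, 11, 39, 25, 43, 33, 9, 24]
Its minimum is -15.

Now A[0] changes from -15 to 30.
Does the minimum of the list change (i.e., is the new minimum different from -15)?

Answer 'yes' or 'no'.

Old min = -15
Change: A[0] -15 -> 30
Changed element was the min; new min must be rechecked.
New min = 9; changed? yes

Answer: yes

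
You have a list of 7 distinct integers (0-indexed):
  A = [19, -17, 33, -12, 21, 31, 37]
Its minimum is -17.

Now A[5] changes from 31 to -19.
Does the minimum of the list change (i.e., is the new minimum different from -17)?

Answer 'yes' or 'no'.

Answer: yes

Derivation:
Old min = -17
Change: A[5] 31 -> -19
Changed element was NOT the min; min changes only if -19 < -17.
New min = -19; changed? yes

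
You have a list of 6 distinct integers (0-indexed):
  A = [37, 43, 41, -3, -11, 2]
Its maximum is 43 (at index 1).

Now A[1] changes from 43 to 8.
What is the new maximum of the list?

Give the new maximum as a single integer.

Answer: 41

Derivation:
Old max = 43 (at index 1)
Change: A[1] 43 -> 8
Changed element WAS the max -> may need rescan.
  Max of remaining elements: 41
  New max = max(8, 41) = 41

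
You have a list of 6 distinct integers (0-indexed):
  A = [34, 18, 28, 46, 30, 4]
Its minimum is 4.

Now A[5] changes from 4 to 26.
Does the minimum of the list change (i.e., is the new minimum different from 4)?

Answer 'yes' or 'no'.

Answer: yes

Derivation:
Old min = 4
Change: A[5] 4 -> 26
Changed element was the min; new min must be rechecked.
New min = 18; changed? yes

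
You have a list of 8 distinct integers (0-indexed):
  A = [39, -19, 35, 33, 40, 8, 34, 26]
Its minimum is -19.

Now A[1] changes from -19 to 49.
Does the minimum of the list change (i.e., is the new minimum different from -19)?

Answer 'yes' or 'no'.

Answer: yes

Derivation:
Old min = -19
Change: A[1] -19 -> 49
Changed element was the min; new min must be rechecked.
New min = 8; changed? yes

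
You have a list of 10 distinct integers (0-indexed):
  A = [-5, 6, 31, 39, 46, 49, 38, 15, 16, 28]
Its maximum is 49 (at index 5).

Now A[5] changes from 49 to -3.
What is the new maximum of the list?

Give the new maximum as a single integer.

Answer: 46

Derivation:
Old max = 49 (at index 5)
Change: A[5] 49 -> -3
Changed element WAS the max -> may need rescan.
  Max of remaining elements: 46
  New max = max(-3, 46) = 46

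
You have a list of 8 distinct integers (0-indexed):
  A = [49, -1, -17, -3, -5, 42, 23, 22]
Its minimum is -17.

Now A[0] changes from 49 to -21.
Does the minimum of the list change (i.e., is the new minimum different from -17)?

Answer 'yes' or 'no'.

Old min = -17
Change: A[0] 49 -> -21
Changed element was NOT the min; min changes only if -21 < -17.
New min = -21; changed? yes

Answer: yes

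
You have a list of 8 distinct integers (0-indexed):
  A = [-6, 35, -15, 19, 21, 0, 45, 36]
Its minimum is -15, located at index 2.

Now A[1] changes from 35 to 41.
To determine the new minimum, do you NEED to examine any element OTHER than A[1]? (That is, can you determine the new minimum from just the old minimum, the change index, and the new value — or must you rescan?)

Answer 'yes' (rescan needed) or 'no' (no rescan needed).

Old min = -15 at index 2
Change at index 1: 35 -> 41
Index 1 was NOT the min. New min = min(-15, 41). No rescan of other elements needed.
Needs rescan: no

Answer: no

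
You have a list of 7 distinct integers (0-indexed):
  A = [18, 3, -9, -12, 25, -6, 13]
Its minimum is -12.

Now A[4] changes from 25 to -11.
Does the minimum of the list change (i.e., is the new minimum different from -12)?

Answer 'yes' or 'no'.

Old min = -12
Change: A[4] 25 -> -11
Changed element was NOT the min; min changes only if -11 < -12.
New min = -12; changed? no

Answer: no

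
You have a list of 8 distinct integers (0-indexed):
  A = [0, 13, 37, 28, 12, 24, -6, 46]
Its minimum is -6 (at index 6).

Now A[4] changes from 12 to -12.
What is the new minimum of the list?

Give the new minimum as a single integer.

Old min = -6 (at index 6)
Change: A[4] 12 -> -12
Changed element was NOT the old min.
  New min = min(old_min, new_val) = min(-6, -12) = -12

Answer: -12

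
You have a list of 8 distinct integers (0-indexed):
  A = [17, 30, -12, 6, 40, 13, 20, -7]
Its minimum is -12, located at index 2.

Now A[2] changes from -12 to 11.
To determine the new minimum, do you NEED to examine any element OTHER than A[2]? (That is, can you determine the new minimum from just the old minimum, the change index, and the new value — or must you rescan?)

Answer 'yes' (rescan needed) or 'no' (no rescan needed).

Old min = -12 at index 2
Change at index 2: -12 -> 11
Index 2 WAS the min and new value 11 > old min -12. Must rescan other elements to find the new min.
Needs rescan: yes

Answer: yes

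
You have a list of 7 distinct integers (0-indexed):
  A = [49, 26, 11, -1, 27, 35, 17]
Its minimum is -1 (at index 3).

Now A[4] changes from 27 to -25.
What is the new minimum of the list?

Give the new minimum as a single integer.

Answer: -25

Derivation:
Old min = -1 (at index 3)
Change: A[4] 27 -> -25
Changed element was NOT the old min.
  New min = min(old_min, new_val) = min(-1, -25) = -25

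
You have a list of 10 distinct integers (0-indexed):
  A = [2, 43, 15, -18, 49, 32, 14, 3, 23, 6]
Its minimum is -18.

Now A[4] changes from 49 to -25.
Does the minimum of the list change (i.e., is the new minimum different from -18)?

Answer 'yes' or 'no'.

Answer: yes

Derivation:
Old min = -18
Change: A[4] 49 -> -25
Changed element was NOT the min; min changes only if -25 < -18.
New min = -25; changed? yes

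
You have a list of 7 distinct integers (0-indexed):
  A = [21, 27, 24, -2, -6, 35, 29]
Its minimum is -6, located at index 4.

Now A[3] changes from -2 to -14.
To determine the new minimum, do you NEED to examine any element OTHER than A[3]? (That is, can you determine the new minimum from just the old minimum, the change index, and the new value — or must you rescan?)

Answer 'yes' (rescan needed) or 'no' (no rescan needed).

Answer: no

Derivation:
Old min = -6 at index 4
Change at index 3: -2 -> -14
Index 3 was NOT the min. New min = min(-6, -14). No rescan of other elements needed.
Needs rescan: no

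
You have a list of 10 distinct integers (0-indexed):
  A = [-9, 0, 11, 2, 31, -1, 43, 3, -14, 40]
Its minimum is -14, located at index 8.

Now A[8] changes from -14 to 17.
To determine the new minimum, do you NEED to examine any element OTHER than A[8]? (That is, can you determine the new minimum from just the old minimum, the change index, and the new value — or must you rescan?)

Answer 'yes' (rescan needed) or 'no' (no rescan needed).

Answer: yes

Derivation:
Old min = -14 at index 8
Change at index 8: -14 -> 17
Index 8 WAS the min and new value 17 > old min -14. Must rescan other elements to find the new min.
Needs rescan: yes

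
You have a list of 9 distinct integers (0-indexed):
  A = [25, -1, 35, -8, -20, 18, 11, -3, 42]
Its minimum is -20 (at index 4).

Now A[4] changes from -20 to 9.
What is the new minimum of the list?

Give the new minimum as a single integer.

Answer: -8

Derivation:
Old min = -20 (at index 4)
Change: A[4] -20 -> 9
Changed element WAS the min. Need to check: is 9 still <= all others?
  Min of remaining elements: -8
  New min = min(9, -8) = -8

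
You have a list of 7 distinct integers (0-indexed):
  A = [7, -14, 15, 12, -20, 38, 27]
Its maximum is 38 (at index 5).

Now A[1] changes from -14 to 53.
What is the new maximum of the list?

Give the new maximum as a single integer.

Old max = 38 (at index 5)
Change: A[1] -14 -> 53
Changed element was NOT the old max.
  New max = max(old_max, new_val) = max(38, 53) = 53

Answer: 53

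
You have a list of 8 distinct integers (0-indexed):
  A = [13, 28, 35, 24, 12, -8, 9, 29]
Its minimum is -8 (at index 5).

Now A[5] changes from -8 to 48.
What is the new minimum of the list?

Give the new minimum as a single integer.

Answer: 9

Derivation:
Old min = -8 (at index 5)
Change: A[5] -8 -> 48
Changed element WAS the min. Need to check: is 48 still <= all others?
  Min of remaining elements: 9
  New min = min(48, 9) = 9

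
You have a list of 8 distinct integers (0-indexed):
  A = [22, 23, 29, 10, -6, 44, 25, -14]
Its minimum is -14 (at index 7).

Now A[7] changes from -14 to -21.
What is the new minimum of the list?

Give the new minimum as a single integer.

Old min = -14 (at index 7)
Change: A[7] -14 -> -21
Changed element WAS the min. Need to check: is -21 still <= all others?
  Min of remaining elements: -6
  New min = min(-21, -6) = -21

Answer: -21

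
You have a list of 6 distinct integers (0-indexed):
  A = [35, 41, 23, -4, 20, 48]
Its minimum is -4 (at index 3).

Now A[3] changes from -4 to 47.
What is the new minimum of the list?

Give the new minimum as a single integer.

Answer: 20

Derivation:
Old min = -4 (at index 3)
Change: A[3] -4 -> 47
Changed element WAS the min. Need to check: is 47 still <= all others?
  Min of remaining elements: 20
  New min = min(47, 20) = 20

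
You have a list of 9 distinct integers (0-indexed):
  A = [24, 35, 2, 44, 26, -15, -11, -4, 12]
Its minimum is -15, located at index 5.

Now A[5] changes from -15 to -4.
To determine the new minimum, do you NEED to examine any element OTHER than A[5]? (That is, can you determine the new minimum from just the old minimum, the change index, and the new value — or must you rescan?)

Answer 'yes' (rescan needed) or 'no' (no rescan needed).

Old min = -15 at index 5
Change at index 5: -15 -> -4
Index 5 WAS the min and new value -4 > old min -15. Must rescan other elements to find the new min.
Needs rescan: yes

Answer: yes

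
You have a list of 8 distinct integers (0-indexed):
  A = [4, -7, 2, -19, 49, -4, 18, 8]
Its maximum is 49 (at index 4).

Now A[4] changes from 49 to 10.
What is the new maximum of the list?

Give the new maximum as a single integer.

Old max = 49 (at index 4)
Change: A[4] 49 -> 10
Changed element WAS the max -> may need rescan.
  Max of remaining elements: 18
  New max = max(10, 18) = 18

Answer: 18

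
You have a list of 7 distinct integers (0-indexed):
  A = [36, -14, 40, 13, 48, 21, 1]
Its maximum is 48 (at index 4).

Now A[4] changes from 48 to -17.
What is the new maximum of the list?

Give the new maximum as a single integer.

Answer: 40

Derivation:
Old max = 48 (at index 4)
Change: A[4] 48 -> -17
Changed element WAS the max -> may need rescan.
  Max of remaining elements: 40
  New max = max(-17, 40) = 40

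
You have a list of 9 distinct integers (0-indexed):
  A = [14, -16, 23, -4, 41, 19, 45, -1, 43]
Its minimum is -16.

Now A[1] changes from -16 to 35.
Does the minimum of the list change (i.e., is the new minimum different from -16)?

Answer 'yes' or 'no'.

Answer: yes

Derivation:
Old min = -16
Change: A[1] -16 -> 35
Changed element was the min; new min must be rechecked.
New min = -4; changed? yes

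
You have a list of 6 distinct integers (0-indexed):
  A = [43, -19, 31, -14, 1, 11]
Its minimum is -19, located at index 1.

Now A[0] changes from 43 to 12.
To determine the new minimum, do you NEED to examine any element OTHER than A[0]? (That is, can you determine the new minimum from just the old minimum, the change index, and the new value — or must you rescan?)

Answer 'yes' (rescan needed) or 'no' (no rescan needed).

Old min = -19 at index 1
Change at index 0: 43 -> 12
Index 0 was NOT the min. New min = min(-19, 12). No rescan of other elements needed.
Needs rescan: no

Answer: no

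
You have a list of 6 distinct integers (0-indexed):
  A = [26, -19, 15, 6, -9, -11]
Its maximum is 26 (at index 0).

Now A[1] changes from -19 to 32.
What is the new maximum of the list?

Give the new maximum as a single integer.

Old max = 26 (at index 0)
Change: A[1] -19 -> 32
Changed element was NOT the old max.
  New max = max(old_max, new_val) = max(26, 32) = 32

Answer: 32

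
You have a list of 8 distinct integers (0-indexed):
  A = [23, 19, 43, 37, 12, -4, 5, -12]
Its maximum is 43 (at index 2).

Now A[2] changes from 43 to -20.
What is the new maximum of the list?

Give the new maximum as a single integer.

Answer: 37

Derivation:
Old max = 43 (at index 2)
Change: A[2] 43 -> -20
Changed element WAS the max -> may need rescan.
  Max of remaining elements: 37
  New max = max(-20, 37) = 37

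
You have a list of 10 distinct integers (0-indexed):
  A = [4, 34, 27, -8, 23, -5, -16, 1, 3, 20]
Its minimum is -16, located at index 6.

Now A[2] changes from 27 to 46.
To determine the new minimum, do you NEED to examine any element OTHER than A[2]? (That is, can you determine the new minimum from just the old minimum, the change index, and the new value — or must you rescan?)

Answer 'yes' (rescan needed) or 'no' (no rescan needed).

Old min = -16 at index 6
Change at index 2: 27 -> 46
Index 2 was NOT the min. New min = min(-16, 46). No rescan of other elements needed.
Needs rescan: no

Answer: no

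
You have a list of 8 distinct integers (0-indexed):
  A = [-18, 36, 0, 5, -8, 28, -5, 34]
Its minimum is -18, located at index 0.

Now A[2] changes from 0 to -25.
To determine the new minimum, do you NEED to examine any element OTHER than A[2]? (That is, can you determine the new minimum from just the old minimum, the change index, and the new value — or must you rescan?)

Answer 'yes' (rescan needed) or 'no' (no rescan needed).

Old min = -18 at index 0
Change at index 2: 0 -> -25
Index 2 was NOT the min. New min = min(-18, -25). No rescan of other elements needed.
Needs rescan: no

Answer: no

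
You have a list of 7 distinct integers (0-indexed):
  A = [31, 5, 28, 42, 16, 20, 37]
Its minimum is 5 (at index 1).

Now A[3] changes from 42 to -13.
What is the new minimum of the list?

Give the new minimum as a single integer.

Answer: -13

Derivation:
Old min = 5 (at index 1)
Change: A[3] 42 -> -13
Changed element was NOT the old min.
  New min = min(old_min, new_val) = min(5, -13) = -13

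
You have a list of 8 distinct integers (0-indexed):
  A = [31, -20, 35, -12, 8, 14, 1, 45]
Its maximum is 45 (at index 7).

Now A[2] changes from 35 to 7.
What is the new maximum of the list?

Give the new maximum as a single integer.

Old max = 45 (at index 7)
Change: A[2] 35 -> 7
Changed element was NOT the old max.
  New max = max(old_max, new_val) = max(45, 7) = 45

Answer: 45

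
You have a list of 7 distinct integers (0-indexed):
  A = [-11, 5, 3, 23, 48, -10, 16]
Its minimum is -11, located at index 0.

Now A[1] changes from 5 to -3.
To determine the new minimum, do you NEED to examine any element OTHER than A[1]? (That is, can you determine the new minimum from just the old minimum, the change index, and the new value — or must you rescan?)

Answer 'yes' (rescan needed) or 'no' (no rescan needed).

Old min = -11 at index 0
Change at index 1: 5 -> -3
Index 1 was NOT the min. New min = min(-11, -3). No rescan of other elements needed.
Needs rescan: no

Answer: no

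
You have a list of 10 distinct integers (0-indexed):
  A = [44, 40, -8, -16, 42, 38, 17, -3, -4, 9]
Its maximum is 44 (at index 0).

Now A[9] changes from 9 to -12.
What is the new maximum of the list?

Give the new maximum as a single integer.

Old max = 44 (at index 0)
Change: A[9] 9 -> -12
Changed element was NOT the old max.
  New max = max(old_max, new_val) = max(44, -12) = 44

Answer: 44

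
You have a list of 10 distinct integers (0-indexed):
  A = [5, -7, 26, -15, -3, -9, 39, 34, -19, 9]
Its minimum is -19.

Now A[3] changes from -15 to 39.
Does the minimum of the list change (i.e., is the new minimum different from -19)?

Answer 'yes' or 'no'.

Old min = -19
Change: A[3] -15 -> 39
Changed element was NOT the min; min changes only if 39 < -19.
New min = -19; changed? no

Answer: no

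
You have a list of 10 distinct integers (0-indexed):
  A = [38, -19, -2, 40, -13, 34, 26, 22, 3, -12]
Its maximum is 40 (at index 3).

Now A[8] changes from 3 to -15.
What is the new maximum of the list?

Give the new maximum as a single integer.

Answer: 40

Derivation:
Old max = 40 (at index 3)
Change: A[8] 3 -> -15
Changed element was NOT the old max.
  New max = max(old_max, new_val) = max(40, -15) = 40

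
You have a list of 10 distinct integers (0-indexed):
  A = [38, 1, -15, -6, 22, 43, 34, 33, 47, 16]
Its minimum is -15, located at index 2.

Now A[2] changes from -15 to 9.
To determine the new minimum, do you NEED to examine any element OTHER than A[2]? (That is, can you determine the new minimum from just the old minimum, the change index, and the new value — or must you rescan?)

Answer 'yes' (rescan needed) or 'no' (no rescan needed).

Old min = -15 at index 2
Change at index 2: -15 -> 9
Index 2 WAS the min and new value 9 > old min -15. Must rescan other elements to find the new min.
Needs rescan: yes

Answer: yes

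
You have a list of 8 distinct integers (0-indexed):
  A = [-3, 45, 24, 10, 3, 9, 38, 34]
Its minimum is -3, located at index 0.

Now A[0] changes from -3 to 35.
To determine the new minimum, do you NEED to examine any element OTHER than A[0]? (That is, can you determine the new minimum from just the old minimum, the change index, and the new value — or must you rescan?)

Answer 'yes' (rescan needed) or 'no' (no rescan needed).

Answer: yes

Derivation:
Old min = -3 at index 0
Change at index 0: -3 -> 35
Index 0 WAS the min and new value 35 > old min -3. Must rescan other elements to find the new min.
Needs rescan: yes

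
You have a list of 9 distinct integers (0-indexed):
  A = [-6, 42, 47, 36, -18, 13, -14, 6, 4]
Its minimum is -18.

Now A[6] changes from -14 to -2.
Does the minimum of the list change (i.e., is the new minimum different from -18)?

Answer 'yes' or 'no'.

Answer: no

Derivation:
Old min = -18
Change: A[6] -14 -> -2
Changed element was NOT the min; min changes only if -2 < -18.
New min = -18; changed? no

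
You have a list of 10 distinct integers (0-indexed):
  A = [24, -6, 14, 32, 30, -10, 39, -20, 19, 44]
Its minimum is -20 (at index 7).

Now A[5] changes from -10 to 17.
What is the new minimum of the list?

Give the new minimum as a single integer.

Old min = -20 (at index 7)
Change: A[5] -10 -> 17
Changed element was NOT the old min.
  New min = min(old_min, new_val) = min(-20, 17) = -20

Answer: -20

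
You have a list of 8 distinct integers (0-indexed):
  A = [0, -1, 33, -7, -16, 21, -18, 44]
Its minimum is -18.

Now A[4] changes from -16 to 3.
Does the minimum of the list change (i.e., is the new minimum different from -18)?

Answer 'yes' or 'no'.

Old min = -18
Change: A[4] -16 -> 3
Changed element was NOT the min; min changes only if 3 < -18.
New min = -18; changed? no

Answer: no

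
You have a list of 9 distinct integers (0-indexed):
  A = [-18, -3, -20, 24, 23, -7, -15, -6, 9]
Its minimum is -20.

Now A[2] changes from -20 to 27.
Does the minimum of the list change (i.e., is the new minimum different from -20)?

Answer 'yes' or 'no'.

Answer: yes

Derivation:
Old min = -20
Change: A[2] -20 -> 27
Changed element was the min; new min must be rechecked.
New min = -18; changed? yes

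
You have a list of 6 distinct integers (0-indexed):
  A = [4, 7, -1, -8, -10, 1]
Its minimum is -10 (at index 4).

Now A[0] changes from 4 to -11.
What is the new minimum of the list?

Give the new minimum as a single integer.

Answer: -11

Derivation:
Old min = -10 (at index 4)
Change: A[0] 4 -> -11
Changed element was NOT the old min.
  New min = min(old_min, new_val) = min(-10, -11) = -11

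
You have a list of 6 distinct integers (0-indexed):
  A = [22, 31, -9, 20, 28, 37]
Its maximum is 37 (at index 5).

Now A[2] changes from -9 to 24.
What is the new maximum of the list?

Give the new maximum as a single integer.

Old max = 37 (at index 5)
Change: A[2] -9 -> 24
Changed element was NOT the old max.
  New max = max(old_max, new_val) = max(37, 24) = 37

Answer: 37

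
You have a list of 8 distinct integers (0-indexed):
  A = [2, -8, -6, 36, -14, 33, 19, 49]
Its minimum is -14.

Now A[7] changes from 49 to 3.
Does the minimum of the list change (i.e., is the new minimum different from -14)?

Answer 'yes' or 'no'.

Old min = -14
Change: A[7] 49 -> 3
Changed element was NOT the min; min changes only if 3 < -14.
New min = -14; changed? no

Answer: no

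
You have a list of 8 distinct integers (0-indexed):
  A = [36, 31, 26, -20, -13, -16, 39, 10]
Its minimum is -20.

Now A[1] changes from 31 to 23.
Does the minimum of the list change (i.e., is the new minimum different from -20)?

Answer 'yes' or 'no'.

Answer: no

Derivation:
Old min = -20
Change: A[1] 31 -> 23
Changed element was NOT the min; min changes only if 23 < -20.
New min = -20; changed? no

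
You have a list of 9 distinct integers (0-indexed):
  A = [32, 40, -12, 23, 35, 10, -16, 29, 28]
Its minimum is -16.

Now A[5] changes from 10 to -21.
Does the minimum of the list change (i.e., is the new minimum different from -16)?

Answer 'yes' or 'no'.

Old min = -16
Change: A[5] 10 -> -21
Changed element was NOT the min; min changes only if -21 < -16.
New min = -21; changed? yes

Answer: yes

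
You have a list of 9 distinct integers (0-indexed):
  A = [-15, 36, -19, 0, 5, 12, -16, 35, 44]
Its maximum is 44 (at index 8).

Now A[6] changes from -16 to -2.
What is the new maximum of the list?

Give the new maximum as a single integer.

Old max = 44 (at index 8)
Change: A[6] -16 -> -2
Changed element was NOT the old max.
  New max = max(old_max, new_val) = max(44, -2) = 44

Answer: 44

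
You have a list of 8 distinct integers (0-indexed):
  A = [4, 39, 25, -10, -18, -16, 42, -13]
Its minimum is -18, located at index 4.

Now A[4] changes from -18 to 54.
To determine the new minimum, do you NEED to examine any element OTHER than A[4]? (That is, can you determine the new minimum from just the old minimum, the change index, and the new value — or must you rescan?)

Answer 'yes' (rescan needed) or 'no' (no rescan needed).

Old min = -18 at index 4
Change at index 4: -18 -> 54
Index 4 WAS the min and new value 54 > old min -18. Must rescan other elements to find the new min.
Needs rescan: yes

Answer: yes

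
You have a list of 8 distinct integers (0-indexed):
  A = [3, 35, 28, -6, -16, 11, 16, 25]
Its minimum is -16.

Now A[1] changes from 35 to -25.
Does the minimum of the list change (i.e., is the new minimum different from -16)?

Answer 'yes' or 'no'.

Answer: yes

Derivation:
Old min = -16
Change: A[1] 35 -> -25
Changed element was NOT the min; min changes only if -25 < -16.
New min = -25; changed? yes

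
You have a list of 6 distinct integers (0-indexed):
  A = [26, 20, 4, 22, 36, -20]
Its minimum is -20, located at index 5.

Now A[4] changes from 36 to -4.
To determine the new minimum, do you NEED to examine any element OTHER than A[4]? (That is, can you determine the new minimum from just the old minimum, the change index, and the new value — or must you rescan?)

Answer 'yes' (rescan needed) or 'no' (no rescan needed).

Old min = -20 at index 5
Change at index 4: 36 -> -4
Index 4 was NOT the min. New min = min(-20, -4). No rescan of other elements needed.
Needs rescan: no

Answer: no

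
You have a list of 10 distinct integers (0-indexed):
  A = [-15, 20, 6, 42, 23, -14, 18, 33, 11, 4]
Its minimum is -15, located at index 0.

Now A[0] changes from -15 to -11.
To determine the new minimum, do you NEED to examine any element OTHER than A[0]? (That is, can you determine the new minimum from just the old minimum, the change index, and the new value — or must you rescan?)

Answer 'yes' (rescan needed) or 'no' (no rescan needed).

Old min = -15 at index 0
Change at index 0: -15 -> -11
Index 0 WAS the min and new value -11 > old min -15. Must rescan other elements to find the new min.
Needs rescan: yes

Answer: yes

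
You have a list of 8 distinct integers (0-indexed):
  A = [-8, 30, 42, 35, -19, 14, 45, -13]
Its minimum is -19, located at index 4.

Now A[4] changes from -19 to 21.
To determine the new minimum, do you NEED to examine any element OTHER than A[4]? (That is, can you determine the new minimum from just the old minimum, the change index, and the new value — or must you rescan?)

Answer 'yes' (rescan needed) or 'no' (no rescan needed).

Answer: yes

Derivation:
Old min = -19 at index 4
Change at index 4: -19 -> 21
Index 4 WAS the min and new value 21 > old min -19. Must rescan other elements to find the new min.
Needs rescan: yes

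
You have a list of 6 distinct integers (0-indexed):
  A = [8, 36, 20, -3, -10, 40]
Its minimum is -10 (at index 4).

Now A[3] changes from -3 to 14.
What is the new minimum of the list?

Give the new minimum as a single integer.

Old min = -10 (at index 4)
Change: A[3] -3 -> 14
Changed element was NOT the old min.
  New min = min(old_min, new_val) = min(-10, 14) = -10

Answer: -10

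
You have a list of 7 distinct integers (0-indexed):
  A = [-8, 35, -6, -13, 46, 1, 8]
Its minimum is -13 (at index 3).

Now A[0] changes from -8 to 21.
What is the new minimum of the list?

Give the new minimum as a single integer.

Answer: -13

Derivation:
Old min = -13 (at index 3)
Change: A[0] -8 -> 21
Changed element was NOT the old min.
  New min = min(old_min, new_val) = min(-13, 21) = -13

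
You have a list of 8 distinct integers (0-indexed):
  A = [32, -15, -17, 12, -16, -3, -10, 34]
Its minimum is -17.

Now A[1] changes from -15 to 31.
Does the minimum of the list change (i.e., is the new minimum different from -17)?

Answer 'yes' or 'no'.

Old min = -17
Change: A[1] -15 -> 31
Changed element was NOT the min; min changes only if 31 < -17.
New min = -17; changed? no

Answer: no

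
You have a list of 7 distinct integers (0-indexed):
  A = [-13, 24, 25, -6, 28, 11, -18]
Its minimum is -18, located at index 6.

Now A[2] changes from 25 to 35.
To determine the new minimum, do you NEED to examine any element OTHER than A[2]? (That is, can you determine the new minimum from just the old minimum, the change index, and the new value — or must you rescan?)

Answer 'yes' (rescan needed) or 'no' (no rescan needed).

Answer: no

Derivation:
Old min = -18 at index 6
Change at index 2: 25 -> 35
Index 2 was NOT the min. New min = min(-18, 35). No rescan of other elements needed.
Needs rescan: no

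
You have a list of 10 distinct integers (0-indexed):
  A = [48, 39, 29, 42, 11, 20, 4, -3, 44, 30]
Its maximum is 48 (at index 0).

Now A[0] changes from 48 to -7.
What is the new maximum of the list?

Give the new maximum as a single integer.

Answer: 44

Derivation:
Old max = 48 (at index 0)
Change: A[0] 48 -> -7
Changed element WAS the max -> may need rescan.
  Max of remaining elements: 44
  New max = max(-7, 44) = 44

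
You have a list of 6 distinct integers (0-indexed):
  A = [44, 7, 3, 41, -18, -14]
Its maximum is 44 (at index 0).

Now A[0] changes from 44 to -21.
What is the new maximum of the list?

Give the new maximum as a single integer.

Answer: 41

Derivation:
Old max = 44 (at index 0)
Change: A[0] 44 -> -21
Changed element WAS the max -> may need rescan.
  Max of remaining elements: 41
  New max = max(-21, 41) = 41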